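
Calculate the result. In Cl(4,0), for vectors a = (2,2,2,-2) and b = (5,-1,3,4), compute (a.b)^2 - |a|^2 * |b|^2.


a . b = 2*5 + 2*(-1) + 2*3 + (-2)*4
= 10 + (-2) + 6 + (-8) = 6
|a|^2 = 2^2 + 2^2 + 2^2 + (-2)^2 = 16
|b|^2 = 5^2 + (-1)^2 + 3^2 + 4^2 = 51
(a.b)^2 = 6^2 = 36
|a|^2 * |b|^2 = 16 * 51 = 816
Result = 36 - 816 = -780


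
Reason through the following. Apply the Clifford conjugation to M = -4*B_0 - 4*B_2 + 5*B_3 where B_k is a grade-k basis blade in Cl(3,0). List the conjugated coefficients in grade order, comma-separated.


Clifford conjugate sign for grade k: (-1)^(k(k+1)/2)
Grade 0: (-1)^(0*1/2) = (-1)^0 = 1, coeff -4 -> -4
Grade 2: (-1)^(2*3/2) = (-1)^3 = -1, coeff -4 -> 4
Grade 3: (-1)^(3*4/2) = (-1)^6 = 1, coeff 5 -> 5
Conjugated coefficients: -4, 4, 5


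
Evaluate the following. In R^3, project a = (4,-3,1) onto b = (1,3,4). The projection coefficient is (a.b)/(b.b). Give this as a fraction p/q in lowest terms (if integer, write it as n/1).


Projection coefficient = (a . b) / (b . b)
a . b = 4*1 + (-3)*3 + 1*4
= 4 + (-9) + 4 = -1
b . b = 1^2 + 3^2 + 4^2
= 1 + 9 + 16 = 26
Coefficient = -1/26
In lowest terms: -1/26


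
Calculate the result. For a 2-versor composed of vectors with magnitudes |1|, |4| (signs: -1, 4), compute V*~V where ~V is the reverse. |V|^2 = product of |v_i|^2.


Each vector v_i has |v_i|^2 = s_i^2
Squared scales: (-1)^2 = 1, 4^2 = 16
|V|^2 = 1 * 16
= 16


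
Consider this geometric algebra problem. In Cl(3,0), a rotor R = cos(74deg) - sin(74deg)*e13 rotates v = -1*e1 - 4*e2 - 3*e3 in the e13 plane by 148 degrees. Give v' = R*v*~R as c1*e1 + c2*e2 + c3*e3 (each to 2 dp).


Rotor R = cos(74deg) - sin(74deg)*e13
Rotation angle theta = 2 * 74 = 148 degrees in the e13 plane (e1 -> e3).
The component perpendicular to the plane (e2) is invariant: v'_2 = v2 = -4.00
cos(148deg) = -0.8480, sin(148deg) = 0.5299
v'_1 = v1*cos(theta) - v3*sin(theta) = -1*(-0.8480) - (-3)*0.5299 = 2.44
v'_3 = v1*sin(theta) + v3*cos(theta) = -1*0.5299 + (-3)*(-0.8480) = 2.01
v' = 2.44*e1 - 4.00*e2 + 2.01*e3


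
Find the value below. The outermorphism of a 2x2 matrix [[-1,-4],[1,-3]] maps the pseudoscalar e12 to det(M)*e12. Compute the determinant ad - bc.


The outermorphism of a linear map f sends e1^e2 to f(e1)^f(e2).
f(e1) = -1*e1 + 1*e2
f(e2) = -4*e1 - 3*e2
f(e1) ^ f(e2) = (-1*e1 + 1*e2) ^ (-4*e1 - 3*e2)
= (-1)*(-3)*e12 + 1*(-4)*e21
= (3 - (-4))*e12
= 7*e12
Coefficient = 7


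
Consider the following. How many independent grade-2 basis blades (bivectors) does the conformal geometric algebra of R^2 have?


The conformal model of R^2 uses Cl(3,1) with m = 2 + 2 = 4 generators.
Number of grade-2 blades = C(m, 2) = C(4, 2)
= 4*3/2 = 6


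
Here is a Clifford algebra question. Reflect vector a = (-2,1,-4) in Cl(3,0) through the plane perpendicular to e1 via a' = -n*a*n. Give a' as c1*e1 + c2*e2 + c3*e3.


Reflection formula: a' = -n*a*n, with n = e1 (unit vector, n^2 = 1).
For reflection through hyperplane perp to e1:
The component along e1 flips sign, others stay.
a = (-2, 1, -4)
a' = (2, 1, -4)
a' = 2*e1 + 1*e2 - 4*e3


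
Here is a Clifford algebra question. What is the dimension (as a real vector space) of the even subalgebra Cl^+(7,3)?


Even subalgebra dimension = 2^(n-1)
n = 7 + 3 = 10
2^(10 - 1) = 2^9 = 512
Verification: sum of C(10,k) for even k = 1 + 45 + 210 + 210 + 45 + 1 = 512
Result = 512


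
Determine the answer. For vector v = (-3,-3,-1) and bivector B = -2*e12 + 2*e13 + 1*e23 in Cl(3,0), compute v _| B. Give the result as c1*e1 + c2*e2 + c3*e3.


Left contraction v _| B = <vB>_1 (grade-1 part of the geometric product vB).
Using e1_|e12 = e2, e2_|e12 = -e1, e1_|e13 = e3, e3_|e13 = -e1, e2_|e23 = e3, e3_|e23 = -e2:
e1 coeff: -v2*b12 - v3*b13 = -(-3)*(-2) - (-1)*(2) = -4
e2 coeff: v1*b12 - v3*b23 = (-3)*(-2) - (-1)*(1) = 7
e3 coeff: v1*b13 + v2*b23 = (-3)*(2) + (-3)*(1) = -9
v _| B = -4*e1 + 7*e2 - 9*e3


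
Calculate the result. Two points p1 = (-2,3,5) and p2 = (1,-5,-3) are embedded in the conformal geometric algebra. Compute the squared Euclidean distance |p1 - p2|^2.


p1 - p2 = (-3, 8, 8)
|p1 - p2|^2 = (-3)^2 + 8^2 + 8^2
= 9 + 64 + 64
= 137


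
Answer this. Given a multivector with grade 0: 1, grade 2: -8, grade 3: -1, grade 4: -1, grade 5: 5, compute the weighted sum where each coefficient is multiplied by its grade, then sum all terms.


Grade-weighted sum = sum of grade_k * coefficient_k
0*1 = 0
2*(-8) = -16
3*(-1) = -3
4*(-1) = -4
5*5 = 25
Total = 0 + (-16) + (-3) + (-4) + 25 = 2


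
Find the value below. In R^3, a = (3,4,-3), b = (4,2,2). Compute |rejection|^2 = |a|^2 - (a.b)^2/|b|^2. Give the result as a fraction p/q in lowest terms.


|a|^2 = 3^2 + 4^2 + (-3)^2 = 34
|b|^2 = 4^2 + 2^2 + 2^2 = 24
a . b = 3*4 + 4*2 + (-3)*2 = 14
(a.b)^2 = 14^2 = 196
|rej|^2 = 34 - 196/24
= (816 - 196)/24
= 620/24
In lowest terms: 155/6


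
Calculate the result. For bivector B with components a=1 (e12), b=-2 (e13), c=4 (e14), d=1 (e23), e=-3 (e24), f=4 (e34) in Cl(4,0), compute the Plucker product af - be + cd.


Plucker relation: af - be + cd
a*f = 1*4 = 4
b*e = (-2)*(-3) = 6
c*d = 4*1 = 4
af - be + cd = 4 - 6 + 4
= 2


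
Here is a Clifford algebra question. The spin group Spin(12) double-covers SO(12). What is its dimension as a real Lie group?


Spin(n) double-covers SO(n); both have Lie algebra so(n) of dimension n(n-1)/2.
n = 12
n(n-1) = 12 * 11 = 132
dim Spin(12) = 132/2 = 66


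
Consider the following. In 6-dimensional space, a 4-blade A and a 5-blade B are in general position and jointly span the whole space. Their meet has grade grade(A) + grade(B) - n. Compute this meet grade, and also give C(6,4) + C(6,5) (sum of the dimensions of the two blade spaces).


Meet grade = grade(A) + grade(B) - n
= 4 + 5 - 6 = 3
C(6,4) = 15
C(6,5) = 6
dim_A + dim_B = 15 + 6 = 21


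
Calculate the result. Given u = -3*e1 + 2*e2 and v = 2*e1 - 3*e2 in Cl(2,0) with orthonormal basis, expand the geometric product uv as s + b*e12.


Expand: (-3*e1 + 2*e2)(2*e1 - 3*e2)
= (-3)*2*e1e1 + (-3)*(-3)*e1e2 + 2*2*e2e1 + 2*(-3)*e2e2
Using e1^2 = e2^2 = 1, e2e1 = -e1e2:
Scalar part s = (-3)*2 + 2*(-3) = -6 + (-6) = -12
Bivector part b = (-3)*(-3) - 2*2 = 9 - 4 = 5
uv = -12 + 5*e12


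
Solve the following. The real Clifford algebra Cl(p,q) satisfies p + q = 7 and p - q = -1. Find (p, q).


We need p + q = 7 and p - q = -1.
Adding: 2p = 7 + (-1) = 6, so p = 3.
Then q = 7 - 3 = 4.
(p, q) = (3, 4)


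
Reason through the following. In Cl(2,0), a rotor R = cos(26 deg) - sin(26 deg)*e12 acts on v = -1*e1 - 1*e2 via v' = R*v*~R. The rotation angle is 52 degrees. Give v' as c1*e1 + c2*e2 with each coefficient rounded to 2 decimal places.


Rotor R = cos(26deg) - sin(26deg)*e12
Rotation angle theta = 2 * 26 = 52 degrees
v' = R*v*~R rotates v by theta.
cos(52deg) = 0.6157, sin(52deg) = 0.7880
v'_1 = -1*cos(52deg) - (-1)*sin(52deg)
= -1*0.6157 - (-1)*0.7880
= 0.17
v'_2 = -1*sin(52deg) + (-1)*cos(52deg)
= -1*0.7880 + (-1)*0.6157
= -1.40
v' = 0.17*e1 - 1.40*e2


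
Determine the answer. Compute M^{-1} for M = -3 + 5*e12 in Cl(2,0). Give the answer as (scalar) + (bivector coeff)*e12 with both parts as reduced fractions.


M = -3 + 5*e12, where e12^2 = -1.
Since M commutes with its reverse ~M = a - b*e12, M * ~M = a^2 - b^2*e12^2 = a^2 + b^2.
So M^{-1} = ~M / (a^2 + b^2) = (a - b*e12)/(a^2 + b^2).
a^2 + b^2 = 9 + 25 = 34
Scalar part = -3/34 = -3/34
Bivector coeff = -5/34 = -5/34
M^{-1} = -3/34 - 5/34*e12


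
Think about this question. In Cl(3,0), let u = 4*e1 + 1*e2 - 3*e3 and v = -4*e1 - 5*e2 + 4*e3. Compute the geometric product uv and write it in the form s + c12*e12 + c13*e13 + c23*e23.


In Cl(3,0): e_i^2 = 1, e_ie_j = -e_je_i for i != j.
Scalar part = u . v = 4*(-4) + 1*(-5) + (-3)*4
= -16 + (-5) + (-12) = -33
e12 coeff = 4*(-5) - 1*(-4) = -20 - (-4) = -16
e13 coeff = 4*4 - (-3)*(-4) = 16 - 12 = 4
e23 coeff = 1*4 - (-3)*(-5) = 4 - 15 = -11
uv = -33 - 16*e12 + 4*e13 - 11*e23


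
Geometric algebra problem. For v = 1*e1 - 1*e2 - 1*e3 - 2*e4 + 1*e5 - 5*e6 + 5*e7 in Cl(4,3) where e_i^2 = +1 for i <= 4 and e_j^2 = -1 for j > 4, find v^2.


v^2 = sum of c_i^2 * e_i^2
Positive signature terms (e_i^2 = +1): 1^2 + (-1)^2 + (-1)^2 + (-2)^2 = 7
Negative signature terms (e_j^2 = -1): 1^2 + (-5)^2 + 5^2 = 51
v^2 = 7 - 51 = -44


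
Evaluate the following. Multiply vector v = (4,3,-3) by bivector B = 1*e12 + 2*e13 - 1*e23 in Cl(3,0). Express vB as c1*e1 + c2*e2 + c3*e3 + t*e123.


vB has grade-1 (vector) and grade-3 (trivector) parts: vB = (v _| B) + (v ^ B).
Vector part <vB>_1:
  e1: -v2*b12 - v3*b13 = -(3)*(1) - (-3)*(2) = 3
  e2: v1*b12 - v3*b23 = (4)*(1) - (-3)*(-1) = 1
  e3: v1*b13 + v2*b23 = (4)*(2) + (3)*(-1) = 5
Trivector part <vB>_3:
  e123: v1*b23 - v2*b13 + v3*b12 = (4)*(-1) - (3)*(2) + (-3)*(1) = -13
vB = 3*e1 + 1*e2 + 5*e3 - 13*e123


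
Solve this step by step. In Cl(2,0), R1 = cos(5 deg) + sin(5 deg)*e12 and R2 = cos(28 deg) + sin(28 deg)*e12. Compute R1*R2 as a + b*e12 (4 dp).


Same-plane rotors commute and their half-angles add:
R1*R2 = cos(a1 + a2) + sin(a1 + a2)*e12.
a1 + a2 = 5 + 28 = 33 deg
cos(33 deg) = 0.8387
sin(33 deg) = 0.5446
R1*R2 = 0.8387 + 0.5446*e12


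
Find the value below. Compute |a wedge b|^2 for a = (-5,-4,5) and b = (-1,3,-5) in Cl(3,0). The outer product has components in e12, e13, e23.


a wedge b = (a1*b2 - a2*b1)*e12 + (a1*b3 - a3*b1)*e13 + (a2*b3 - a3*b2)*e23
e12 coeff: (-5)*3 - (-4)*(-1) = -15 - 4 = -19
e13 coeff: (-5)*(-5) - 5*(-1) = 25 - (-5) = 30
e23 coeff: (-4)*(-5) - 5*3 = 20 - 15 = 5
|a wedge b|^2 = (-19)^2 + 30^2 + 5^2
= 361 + 900 + 25
= 1286


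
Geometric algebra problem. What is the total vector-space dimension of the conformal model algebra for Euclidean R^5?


The conformal model of R^5 uses Cl(6,1): the 5 Euclidean generators plus two extra orthogonal generators e+ (e+^2 = +1) and e- (e-^2 = -1), from which the null vectors e0, einf are built.
Number of generators m = 5 + 2 = 7.
dim Cl(p,q) = 2^m = 2^7 = 128


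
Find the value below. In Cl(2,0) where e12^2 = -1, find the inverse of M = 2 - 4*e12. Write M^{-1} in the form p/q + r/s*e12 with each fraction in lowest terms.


M = 2 - 4*e12, where e12^2 = -1.
Since M commutes with its reverse ~M = a - b*e12, M * ~M = a^2 - b^2*e12^2 = a^2 + b^2.
So M^{-1} = ~M / (a^2 + b^2) = (a - b*e12)/(a^2 + b^2).
a^2 + b^2 = 4 + 16 = 20
Scalar part = 2/20 = 1/10
Bivector coeff = 4/20 = 1/5
M^{-1} = 1/10 + 1/5*e12


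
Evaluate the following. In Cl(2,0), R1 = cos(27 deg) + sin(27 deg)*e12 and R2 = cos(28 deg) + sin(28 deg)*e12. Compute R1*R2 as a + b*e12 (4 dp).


Same-plane rotors commute and their half-angles add:
R1*R2 = cos(a1 + a2) + sin(a1 + a2)*e12.
a1 + a2 = 27 + 28 = 55 deg
cos(55 deg) = 0.5736
sin(55 deg) = 0.8192
R1*R2 = 0.5736 + 0.8192*e12


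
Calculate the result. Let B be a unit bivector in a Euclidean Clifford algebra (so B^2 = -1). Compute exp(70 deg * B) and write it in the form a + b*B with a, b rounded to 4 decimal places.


For a unit bivector B with B^2 = -1, the exponential series gives
e^(theta*B) = cos(theta) + sin(theta)*B (the GA analogue of Euler's formula).
theta = 70 degrees = 1.22173 rad
cos(70 deg) = 0.3420
sin(70 deg) = 0.9397
exp(theta*B) = 0.3420 + 0.9397*B


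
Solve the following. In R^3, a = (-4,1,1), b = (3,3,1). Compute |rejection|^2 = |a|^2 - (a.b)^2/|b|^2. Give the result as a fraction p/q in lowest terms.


|a|^2 = (-4)^2 + 1^2 + 1^2 = 18
|b|^2 = 3^2 + 3^2 + 1^2 = 19
a . b = (-4)*3 + 1*3 + 1*1 = -8
(a.b)^2 = (-8)^2 = 64
|rej|^2 = 18 - 64/19
= (342 - 64)/19
= 278/19
In lowest terms: 278/19


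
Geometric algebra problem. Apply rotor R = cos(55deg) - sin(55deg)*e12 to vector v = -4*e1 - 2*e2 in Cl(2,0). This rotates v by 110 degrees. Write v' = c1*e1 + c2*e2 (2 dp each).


Rotor R = cos(55deg) - sin(55deg)*e12
Rotation angle theta = 2 * 55 = 110 degrees
v' = R*v*~R rotates v by theta.
cos(110deg) = -0.3420, sin(110deg) = 0.9397
v'_1 = -4*cos(110deg) - (-2)*sin(110deg)
= -4*(-0.3420) - (-2)*0.9397
= 3.25
v'_2 = -4*sin(110deg) + (-2)*cos(110deg)
= -4*0.9397 + (-2)*(-0.3420)
= -3.07
v' = 3.25*e1 - 3.07*e2


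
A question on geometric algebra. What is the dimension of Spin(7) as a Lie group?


Spin(n) double-covers SO(n); both have Lie algebra so(n) of dimension n(n-1)/2.
n = 7
n(n-1) = 7 * 6 = 42
dim Spin(7) = 42/2 = 21


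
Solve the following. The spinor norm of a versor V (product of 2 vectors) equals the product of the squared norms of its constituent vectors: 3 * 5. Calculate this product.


Spinor norm N(V) = |v1|^2 * |v2|^2 * ... * |v2|^2
= 3 * 5
Running product: 3, 15
N(V) = 15


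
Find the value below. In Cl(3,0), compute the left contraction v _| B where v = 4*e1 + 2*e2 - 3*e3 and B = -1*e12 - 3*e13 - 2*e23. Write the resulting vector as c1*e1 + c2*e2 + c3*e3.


Left contraction v _| B = <vB>_1 (grade-1 part of the geometric product vB).
Using e1_|e12 = e2, e2_|e12 = -e1, e1_|e13 = e3, e3_|e13 = -e1, e2_|e23 = e3, e3_|e23 = -e2:
e1 coeff: -v2*b12 - v3*b13 = -(2)*(-1) - (-3)*(-3) = -7
e2 coeff: v1*b12 - v3*b23 = (4)*(-1) - (-3)*(-2) = -10
e3 coeff: v1*b13 + v2*b23 = (4)*(-3) + (2)*(-2) = -16
v _| B = -7*e1 - 10*e2 - 16*e3


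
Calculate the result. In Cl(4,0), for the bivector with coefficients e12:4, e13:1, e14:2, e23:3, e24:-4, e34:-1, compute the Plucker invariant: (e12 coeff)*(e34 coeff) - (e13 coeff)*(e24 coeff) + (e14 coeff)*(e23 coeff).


Plucker relation: af - be + cd
a*f = 4*(-1) = -4
b*e = 1*(-4) = -4
c*d = 2*3 = 6
af - be + cd = -4 - (-4) + 6
= 6


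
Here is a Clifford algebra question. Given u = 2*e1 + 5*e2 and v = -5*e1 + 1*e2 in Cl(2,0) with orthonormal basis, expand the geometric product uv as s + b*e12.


Expand: (2*e1 + 5*e2)(-5*e1 + 1*e2)
= 2*(-5)*e1e1 + 2*1*e1e2 + 5*(-5)*e2e1 + 5*1*e2e2
Using e1^2 = e2^2 = 1, e2e1 = -e1e2:
Scalar part s = 2*(-5) + 5*1 = -10 + 5 = -5
Bivector part b = 2*1 - 5*(-5) = 2 - (-25) = 27
uv = -5 + 27*e12


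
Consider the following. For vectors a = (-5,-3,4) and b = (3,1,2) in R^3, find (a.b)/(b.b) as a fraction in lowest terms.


Projection coefficient = (a . b) / (b . b)
a . b = (-5)*3 + (-3)*1 + 4*2
= -15 + (-3) + 8 = -10
b . b = 3^2 + 1^2 + 2^2
= 9 + 1 + 4 = 14
Coefficient = -10/14
In lowest terms: -5/7


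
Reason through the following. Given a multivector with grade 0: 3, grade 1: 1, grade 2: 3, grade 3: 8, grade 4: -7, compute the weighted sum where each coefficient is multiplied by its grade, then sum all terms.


Grade-weighted sum = sum of grade_k * coefficient_k
0*3 = 0
1*1 = 1
2*3 = 6
3*8 = 24
4*(-7) = -28
Total = 0 + 1 + 6 + 24 + (-28) = 3


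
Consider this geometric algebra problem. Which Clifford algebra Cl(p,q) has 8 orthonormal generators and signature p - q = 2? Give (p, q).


We need p + q = 8 and p - q = 2.
Adding: 2p = 8 + 2 = 10, so p = 5.
Then q = 8 - 5 = 3.
(p, q) = (5, 3)


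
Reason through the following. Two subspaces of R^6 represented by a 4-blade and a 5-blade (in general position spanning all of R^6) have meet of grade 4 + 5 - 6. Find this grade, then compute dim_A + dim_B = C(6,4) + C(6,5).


Meet grade = grade(A) + grade(B) - n
= 4 + 5 - 6 = 3
C(6,4) = 15
C(6,5) = 6
dim_A + dim_B = 15 + 6 = 21


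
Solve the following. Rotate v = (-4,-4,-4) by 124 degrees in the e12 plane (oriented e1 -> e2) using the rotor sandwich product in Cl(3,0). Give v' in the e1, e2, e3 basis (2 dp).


Rotor R = cos(62deg) - sin(62deg)*e12
Rotation angle theta = 2 * 62 = 124 degrees in the e12 plane (e1 -> e2).
The component perpendicular to the plane (e3) is invariant: v'_3 = v3 = -4.00
cos(124deg) = -0.5592, sin(124deg) = 0.8290
v'_1 = v1*cos(theta) - v2*sin(theta) = -4*(-0.5592) - (-4)*0.8290 = 5.55
v'_2 = v1*sin(theta) + v2*cos(theta) = -4*0.8290 + (-4)*(-0.5592) = -1.08
v' = 5.55*e1 - 1.08*e2 - 4.00*e3


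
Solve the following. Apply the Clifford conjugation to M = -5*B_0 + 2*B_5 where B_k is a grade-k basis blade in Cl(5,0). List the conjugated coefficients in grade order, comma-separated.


Clifford conjugate sign for grade k: (-1)^(k(k+1)/2)
Grade 0: (-1)^(0*1/2) = (-1)^0 = 1, coeff -5 -> -5
Grade 5: (-1)^(5*6/2) = (-1)^15 = -1, coeff 2 -> -2
Conjugated coefficients: -5, -2


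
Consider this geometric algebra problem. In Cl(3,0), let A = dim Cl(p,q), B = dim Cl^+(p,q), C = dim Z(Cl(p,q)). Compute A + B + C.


n = 3 + 0 = 3
Total dim = 2^3 = 8
Even subalgebra dim = 2^2 = 4
n is odd, so center dim = 2
Sum = 8 + 4 + 2 = 14


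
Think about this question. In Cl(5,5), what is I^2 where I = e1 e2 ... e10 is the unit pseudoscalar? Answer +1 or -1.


The pseudoscalar I = e1...e_n (product of all n generators) of Cl(p,q) satisfies I^2 = (-1)^(q + n(n-1)/2).
p = 5, q = 5, n = p + q = 10
n(n-1)/2 = 10 * 9 / 2 = 45
Exponent = q + n(n-1)/2 = 5 + 45 = 50
I^2 = (-1)^50 = +1


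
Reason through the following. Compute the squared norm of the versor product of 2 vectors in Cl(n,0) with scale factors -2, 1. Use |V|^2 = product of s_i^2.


Each vector v_i has |v_i|^2 = s_i^2
Squared scales: (-2)^2 = 4, 1^2 = 1
|V|^2 = 4 * 1
= 4


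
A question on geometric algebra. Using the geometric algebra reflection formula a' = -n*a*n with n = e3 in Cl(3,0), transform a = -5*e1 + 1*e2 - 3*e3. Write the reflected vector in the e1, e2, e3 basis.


Reflection formula: a' = -n*a*n, with n = e3 (unit vector, n^2 = 1).
For reflection through hyperplane perp to e3:
The component along e3 flips sign, others stay.
a = (-5, 1, -3)
a' = (-5, 1, 3)
a' = -5*e1 + 1*e2 + 3*e3


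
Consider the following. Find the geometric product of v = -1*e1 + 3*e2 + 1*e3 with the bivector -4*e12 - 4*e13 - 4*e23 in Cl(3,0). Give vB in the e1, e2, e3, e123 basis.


vB has grade-1 (vector) and grade-3 (trivector) parts: vB = (v _| B) + (v ^ B).
Vector part <vB>_1:
  e1: -v2*b12 - v3*b13 = -(3)*(-4) - (1)*(-4) = 16
  e2: v1*b12 - v3*b23 = (-1)*(-4) - (1)*(-4) = 8
  e3: v1*b13 + v2*b23 = (-1)*(-4) + (3)*(-4) = -8
Trivector part <vB>_3:
  e123: v1*b23 - v2*b13 + v3*b12 = (-1)*(-4) - (3)*(-4) + (1)*(-4) = 12
vB = 16*e1 + 8*e2 - 8*e3 + 12*e123


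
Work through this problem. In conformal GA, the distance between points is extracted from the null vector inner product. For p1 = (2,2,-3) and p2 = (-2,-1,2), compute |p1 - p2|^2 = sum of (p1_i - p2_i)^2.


p1 - p2 = (4, 3, -5)
|p1 - p2|^2 = 4^2 + 3^2 + (-5)^2
= 16 + 9 + 25
= 50


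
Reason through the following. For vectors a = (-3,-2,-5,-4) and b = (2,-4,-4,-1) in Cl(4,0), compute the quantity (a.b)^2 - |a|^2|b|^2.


a . b = (-3)*2 + (-2)*(-4) + (-5)*(-4) + (-4)*(-1)
= -6 + 8 + 20 + 4 = 26
|a|^2 = (-3)^2 + (-2)^2 + (-5)^2 + (-4)^2 = 54
|b|^2 = 2^2 + (-4)^2 + (-4)^2 + (-1)^2 = 37
(a.b)^2 = 26^2 = 676
|a|^2 * |b|^2 = 54 * 37 = 1998
Result = 676 - 1998 = -1322


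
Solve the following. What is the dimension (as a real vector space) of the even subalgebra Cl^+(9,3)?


Even subalgebra dimension = 2^(n-1)
n = 9 + 3 = 12
2^(12 - 1) = 2^11 = 2048
Verification: sum of C(12,k) for even k = 1 + 66 + 495 + 924 + 495 + 66 + 1 = 2048
Result = 2048


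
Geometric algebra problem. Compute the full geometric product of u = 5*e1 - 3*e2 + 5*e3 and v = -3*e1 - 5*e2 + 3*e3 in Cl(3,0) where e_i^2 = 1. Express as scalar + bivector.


In Cl(3,0): e_i^2 = 1, e_ie_j = -e_je_i for i != j.
Scalar part = u . v = 5*(-3) + (-3)*(-5) + 5*3
= -15 + 15 + 15 = 15
e12 coeff = 5*(-5) - (-3)*(-3) = -25 - 9 = -34
e13 coeff = 5*3 - 5*(-3) = 15 - (-15) = 30
e23 coeff = (-3)*3 - 5*(-5) = -9 - (-25) = 16
uv = 15 - 34*e12 + 30*e13 + 16*e23


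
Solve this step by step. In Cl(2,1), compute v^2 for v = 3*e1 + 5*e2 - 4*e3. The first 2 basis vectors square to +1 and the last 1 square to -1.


v^2 = sum of c_i^2 * e_i^2
Positive signature terms (e_i^2 = +1): 3^2 + 5^2 = 34
Negative signature terms (e_j^2 = -1): (-4)^2 = 16
v^2 = 34 - 16 = 18


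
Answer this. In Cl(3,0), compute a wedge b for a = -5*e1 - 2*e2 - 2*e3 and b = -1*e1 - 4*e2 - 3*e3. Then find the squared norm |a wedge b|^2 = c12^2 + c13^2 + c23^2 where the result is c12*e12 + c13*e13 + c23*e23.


a wedge b = (a1*b2 - a2*b1)*e12 + (a1*b3 - a3*b1)*e13 + (a2*b3 - a3*b2)*e23
e12 coeff: (-5)*(-4) - (-2)*(-1) = 20 - 2 = 18
e13 coeff: (-5)*(-3) - (-2)*(-1) = 15 - 2 = 13
e23 coeff: (-2)*(-3) - (-2)*(-4) = 6 - 8 = -2
|a wedge b|^2 = 18^2 + 13^2 + (-2)^2
= 324 + 169 + 4
= 497


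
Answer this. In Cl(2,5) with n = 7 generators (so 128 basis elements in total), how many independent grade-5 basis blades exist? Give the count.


Number of grade-k basis blades in Cl(p,q) with n = p + q is C(n, k).
n = 2 + 5 = 7
C(7, 5) = 7! / (5! * 2!)
= 5040 / (120 * 2)
= 21


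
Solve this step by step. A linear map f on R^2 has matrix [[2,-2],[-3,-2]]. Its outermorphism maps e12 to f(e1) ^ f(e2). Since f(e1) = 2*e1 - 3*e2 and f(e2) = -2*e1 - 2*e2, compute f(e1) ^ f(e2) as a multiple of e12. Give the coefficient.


The outermorphism of a linear map f sends e1^e2 to f(e1)^f(e2).
f(e1) = 2*e1 - 3*e2
f(e2) = -2*e1 - 2*e2
f(e1) ^ f(e2) = (2*e1 - 3*e2) ^ (-2*e1 - 2*e2)
= 2*(-2)*e12 + (-3)*(-2)*e21
= (-4 - 6)*e12
= -10*e12
Coefficient = -10


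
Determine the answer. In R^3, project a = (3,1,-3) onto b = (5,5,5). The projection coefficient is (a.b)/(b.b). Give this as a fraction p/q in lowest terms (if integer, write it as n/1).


Projection coefficient = (a . b) / (b . b)
a . b = 3*5 + 1*5 + (-3)*5
= 15 + 5 + (-15) = 5
b . b = 5^2 + 5^2 + 5^2
= 25 + 25 + 25 = 75
Coefficient = 5/75
In lowest terms: 1/15


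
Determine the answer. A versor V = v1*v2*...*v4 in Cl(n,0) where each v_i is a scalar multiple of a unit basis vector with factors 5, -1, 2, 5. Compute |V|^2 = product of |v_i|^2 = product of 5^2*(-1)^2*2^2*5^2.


Each vector v_i has |v_i|^2 = s_i^2
Squared scales: 5^2 = 25, (-1)^2 = 1, 2^2 = 4, 5^2 = 25
|V|^2 = 25 * 1 * 4 * 25
= 2500


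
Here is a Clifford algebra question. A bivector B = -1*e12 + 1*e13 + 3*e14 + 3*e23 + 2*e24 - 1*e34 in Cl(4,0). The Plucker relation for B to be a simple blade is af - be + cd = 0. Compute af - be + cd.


Plucker relation: af - be + cd
a*f = (-1)*(-1) = 1
b*e = 1*2 = 2
c*d = 3*3 = 9
af - be + cd = 1 - 2 + 9
= 8


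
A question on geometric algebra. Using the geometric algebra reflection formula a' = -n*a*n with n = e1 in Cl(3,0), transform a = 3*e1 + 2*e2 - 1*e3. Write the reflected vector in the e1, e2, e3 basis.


Reflection formula: a' = -n*a*n, with n = e1 (unit vector, n^2 = 1).
For reflection through hyperplane perp to e1:
The component along e1 flips sign, others stay.
a = (3, 2, -1)
a' = (-3, 2, -1)
a' = -3*e1 + 2*e2 - 1*e3


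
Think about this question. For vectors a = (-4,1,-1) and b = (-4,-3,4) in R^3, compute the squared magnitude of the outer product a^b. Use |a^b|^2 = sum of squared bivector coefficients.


a wedge b = (a1*b2 - a2*b1)*e12 + (a1*b3 - a3*b1)*e13 + (a2*b3 - a3*b2)*e23
e12 coeff: (-4)*(-3) - 1*(-4) = 12 - (-4) = 16
e13 coeff: (-4)*4 - (-1)*(-4) = -16 - 4 = -20
e23 coeff: 1*4 - (-1)*(-3) = 4 - 3 = 1
|a wedge b|^2 = 16^2 + (-20)^2 + 1^2
= 256 + 400 + 1
= 657


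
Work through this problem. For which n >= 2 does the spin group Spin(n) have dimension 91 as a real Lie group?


dim Spin(n) = dim so(n) = n(n-1)/2.
Solve n(n-1)/2 = 91, i.e. n^2 - n - 182 = 0.
Discriminant = 1 + 8*91 = 729
n = (1 + sqrt(729))/2 = (1 + 27)/2 = 14


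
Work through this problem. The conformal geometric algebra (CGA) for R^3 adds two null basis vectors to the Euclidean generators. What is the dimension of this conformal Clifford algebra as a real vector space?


The conformal model of R^3 uses Cl(4,1): the 3 Euclidean generators plus two extra orthogonal generators e+ (e+^2 = +1) and e- (e-^2 = -1), from which the null vectors e0, einf are built.
Number of generators m = 3 + 2 = 5.
dim Cl(p,q) = 2^m = 2^5 = 32


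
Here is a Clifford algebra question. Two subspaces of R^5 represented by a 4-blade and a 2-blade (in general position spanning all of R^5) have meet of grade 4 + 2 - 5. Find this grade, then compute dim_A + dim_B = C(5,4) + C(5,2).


Meet grade = grade(A) + grade(B) - n
= 4 + 2 - 5 = 1
C(5,4) = 5
C(5,2) = 10
dim_A + dim_B = 5 + 10 = 15


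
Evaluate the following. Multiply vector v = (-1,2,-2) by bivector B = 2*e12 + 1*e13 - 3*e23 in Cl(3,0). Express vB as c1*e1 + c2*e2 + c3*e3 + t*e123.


vB has grade-1 (vector) and grade-3 (trivector) parts: vB = (v _| B) + (v ^ B).
Vector part <vB>_1:
  e1: -v2*b12 - v3*b13 = -(2)*(2) - (-2)*(1) = -2
  e2: v1*b12 - v3*b23 = (-1)*(2) - (-2)*(-3) = -8
  e3: v1*b13 + v2*b23 = (-1)*(1) + (2)*(-3) = -7
Trivector part <vB>_3:
  e123: v1*b23 - v2*b13 + v3*b12 = (-1)*(-3) - (2)*(1) + (-2)*(2) = -3
vB = -2*e1 - 8*e2 - 7*e3 - 3*e123


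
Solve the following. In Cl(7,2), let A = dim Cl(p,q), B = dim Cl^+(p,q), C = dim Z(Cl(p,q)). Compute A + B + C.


n = 7 + 2 = 9
Total dim = 2^9 = 512
Even subalgebra dim = 2^8 = 256
n is odd, so center dim = 2
Sum = 512 + 256 + 2 = 770


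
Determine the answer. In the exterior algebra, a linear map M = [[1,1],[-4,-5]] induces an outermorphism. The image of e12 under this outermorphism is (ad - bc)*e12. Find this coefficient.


The outermorphism of a linear map f sends e1^e2 to f(e1)^f(e2).
f(e1) = 1*e1 - 4*e2
f(e2) = 1*e1 - 5*e2
f(e1) ^ f(e2) = (1*e1 - 4*e2) ^ (1*e1 - 5*e2)
= 1*(-5)*e12 + (-4)*1*e21
= (-5 - (-4))*e12
= -1*e12
Coefficient = -1


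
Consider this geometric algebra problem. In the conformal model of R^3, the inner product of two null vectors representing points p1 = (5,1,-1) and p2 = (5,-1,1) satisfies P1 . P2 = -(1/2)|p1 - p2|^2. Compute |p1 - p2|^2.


p1 - p2 = (0, 2, -2)
|p1 - p2|^2 = 0^2 + 2^2 + (-2)^2
= 0 + 4 + 4
= 8


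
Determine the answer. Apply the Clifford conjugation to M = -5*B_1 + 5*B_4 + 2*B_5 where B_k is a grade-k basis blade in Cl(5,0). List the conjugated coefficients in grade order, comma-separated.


Clifford conjugate sign for grade k: (-1)^(k(k+1)/2)
Grade 1: (-1)^(1*2/2) = (-1)^1 = -1, coeff -5 -> 5
Grade 4: (-1)^(4*5/2) = (-1)^10 = 1, coeff 5 -> 5
Grade 5: (-1)^(5*6/2) = (-1)^15 = -1, coeff 2 -> -2
Conjugated coefficients: 5, 5, -2


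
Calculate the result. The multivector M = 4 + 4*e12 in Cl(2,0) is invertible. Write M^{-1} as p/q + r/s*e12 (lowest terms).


M = 4 + 4*e12, where e12^2 = -1.
Since M commutes with its reverse ~M = a - b*e12, M * ~M = a^2 - b^2*e12^2 = a^2 + b^2.
So M^{-1} = ~M / (a^2 + b^2) = (a - b*e12)/(a^2 + b^2).
a^2 + b^2 = 16 + 16 = 32
Scalar part = 4/32 = 1/8
Bivector coeff = -4/32 = -1/8
M^{-1} = 1/8 - 1/8*e12


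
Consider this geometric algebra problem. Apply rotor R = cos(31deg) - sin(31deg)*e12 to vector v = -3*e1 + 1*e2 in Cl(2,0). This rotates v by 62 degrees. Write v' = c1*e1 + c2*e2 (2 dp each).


Rotor R = cos(31deg) - sin(31deg)*e12
Rotation angle theta = 2 * 31 = 62 degrees
v' = R*v*~R rotates v by theta.
cos(62deg) = 0.4695, sin(62deg) = 0.8829
v'_1 = -3*cos(62deg) - 1*sin(62deg)
= -3*0.4695 - 1*0.8829
= -2.29
v'_2 = -3*sin(62deg) + 1*cos(62deg)
= -3*0.8829 + 1*0.4695
= -2.18
v' = -2.29*e1 - 2.18*e2


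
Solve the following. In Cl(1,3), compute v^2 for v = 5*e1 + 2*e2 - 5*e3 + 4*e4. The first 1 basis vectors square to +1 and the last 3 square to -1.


v^2 = sum of c_i^2 * e_i^2
Positive signature terms (e_i^2 = +1): 5^2 = 25
Negative signature terms (e_j^2 = -1): 2^2 + (-5)^2 + 4^2 = 45
v^2 = 25 - 45 = -20


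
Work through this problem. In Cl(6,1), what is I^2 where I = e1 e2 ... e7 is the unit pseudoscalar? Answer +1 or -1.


The pseudoscalar I = e1...e_n (product of all n generators) of Cl(p,q) satisfies I^2 = (-1)^(q + n(n-1)/2).
p = 6, q = 1, n = p + q = 7
n(n-1)/2 = 7 * 6 / 2 = 21
Exponent = q + n(n-1)/2 = 1 + 21 = 22
I^2 = (-1)^22 = +1


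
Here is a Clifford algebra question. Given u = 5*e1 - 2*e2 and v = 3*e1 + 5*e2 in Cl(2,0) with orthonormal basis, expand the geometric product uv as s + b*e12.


Expand: (5*e1 - 2*e2)(3*e1 + 5*e2)
= 5*3*e1e1 + 5*5*e1e2 + (-2)*3*e2e1 + (-2)*5*e2e2
Using e1^2 = e2^2 = 1, e2e1 = -e1e2:
Scalar part s = 5*3 + (-2)*5 = 15 + (-10) = 5
Bivector part b = 5*5 - (-2)*3 = 25 - (-6) = 31
uv = 5 + 31*e12


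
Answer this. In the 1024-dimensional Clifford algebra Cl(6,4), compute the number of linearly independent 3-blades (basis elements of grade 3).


Number of grade-k basis blades in Cl(p,q) with n = p + q is C(n, k).
n = 6 + 4 = 10
C(10, 3) = 10! / (3! * 7!)
= 3628800 / (6 * 5040)
= 120


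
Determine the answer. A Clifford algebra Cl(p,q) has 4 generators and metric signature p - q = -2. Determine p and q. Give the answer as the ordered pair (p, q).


We need p + q = 4 and p - q = -2.
Adding: 2p = 4 + (-2) = 2, so p = 1.
Then q = 4 - 1 = 3.
(p, q) = (1, 3)


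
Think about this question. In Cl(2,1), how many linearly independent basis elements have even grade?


Even subalgebra dimension = 2^(n-1)
n = 2 + 1 = 3
2^(3 - 1) = 2^2 = 4
Verification: sum of C(3,k) for even k = 1 + 3 = 4
Result = 4


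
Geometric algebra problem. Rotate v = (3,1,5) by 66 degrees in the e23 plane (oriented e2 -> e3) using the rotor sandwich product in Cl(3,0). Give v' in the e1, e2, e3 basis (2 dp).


Rotor R = cos(33deg) - sin(33deg)*e23
Rotation angle theta = 2 * 33 = 66 degrees in the e23 plane (e2 -> e3).
The component perpendicular to the plane (e1) is invariant: v'_1 = v1 = 3.00
cos(66deg) = 0.4067, sin(66deg) = 0.9135
v'_2 = v2*cos(theta) - v3*sin(theta) = 1*0.4067 - 5*0.9135 = -4.16
v'_3 = v2*sin(theta) + v3*cos(theta) = 1*0.9135 + 5*0.4067 = 2.95
v' = 3.00*e1 - 4.16*e2 + 2.95*e3


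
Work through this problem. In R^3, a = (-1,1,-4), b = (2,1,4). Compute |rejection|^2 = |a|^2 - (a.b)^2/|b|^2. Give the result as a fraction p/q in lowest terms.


|a|^2 = (-1)^2 + 1^2 + (-4)^2 = 18
|b|^2 = 2^2 + 1^2 + 4^2 = 21
a . b = (-1)*2 + 1*1 + (-4)*4 = -17
(a.b)^2 = (-17)^2 = 289
|rej|^2 = 18 - 289/21
= (378 - 289)/21
= 89/21
In lowest terms: 89/21


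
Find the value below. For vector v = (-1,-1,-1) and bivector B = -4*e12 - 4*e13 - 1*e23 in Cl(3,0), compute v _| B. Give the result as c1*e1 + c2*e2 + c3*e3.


Left contraction v _| B = <vB>_1 (grade-1 part of the geometric product vB).
Using e1_|e12 = e2, e2_|e12 = -e1, e1_|e13 = e3, e3_|e13 = -e1, e2_|e23 = e3, e3_|e23 = -e2:
e1 coeff: -v2*b12 - v3*b13 = -(-1)*(-4) - (-1)*(-4) = -8
e2 coeff: v1*b12 - v3*b23 = (-1)*(-4) - (-1)*(-1) = 3
e3 coeff: v1*b13 + v2*b23 = (-1)*(-4) + (-1)*(-1) = 5
v _| B = -8*e1 + 3*e2 + 5*e3


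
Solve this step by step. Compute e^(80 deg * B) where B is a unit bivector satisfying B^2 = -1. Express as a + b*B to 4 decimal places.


For a unit bivector B with B^2 = -1, the exponential series gives
e^(theta*B) = cos(theta) + sin(theta)*B (the GA analogue of Euler's formula).
theta = 80 degrees = 1.396263 rad
cos(80 deg) = 0.1736
sin(80 deg) = 0.9848
exp(theta*B) = 0.1736 + 0.9848*B


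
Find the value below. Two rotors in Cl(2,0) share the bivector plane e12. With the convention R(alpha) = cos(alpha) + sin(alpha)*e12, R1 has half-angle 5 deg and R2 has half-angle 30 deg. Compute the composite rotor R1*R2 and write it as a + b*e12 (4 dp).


Same-plane rotors commute and their half-angles add:
R1*R2 = cos(a1 + a2) + sin(a1 + a2)*e12.
a1 + a2 = 5 + 30 = 35 deg
cos(35 deg) = 0.8192
sin(35 deg) = 0.5736
R1*R2 = 0.8192 + 0.5736*e12


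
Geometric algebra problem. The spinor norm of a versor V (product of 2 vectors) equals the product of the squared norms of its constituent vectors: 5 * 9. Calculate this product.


Spinor norm N(V) = |v1|^2 * |v2|^2 * ... * |v2|^2
= 5 * 9
Running product: 5, 45
N(V) = 45


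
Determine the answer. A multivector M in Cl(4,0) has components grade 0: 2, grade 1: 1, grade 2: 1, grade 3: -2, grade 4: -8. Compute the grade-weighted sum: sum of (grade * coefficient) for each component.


Grade-weighted sum = sum of grade_k * coefficient_k
0*2 = 0
1*1 = 1
2*1 = 2
3*(-2) = -6
4*(-8) = -32
Total = 0 + 1 + 2 + (-6) + (-32) = -35


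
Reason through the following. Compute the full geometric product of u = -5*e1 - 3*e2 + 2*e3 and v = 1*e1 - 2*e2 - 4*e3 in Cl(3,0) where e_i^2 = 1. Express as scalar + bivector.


In Cl(3,0): e_i^2 = 1, e_ie_j = -e_je_i for i != j.
Scalar part = u . v = (-5)*1 + (-3)*(-2) + 2*(-4)
= -5 + 6 + (-8) = -7
e12 coeff = (-5)*(-2) - (-3)*1 = 10 - (-3) = 13
e13 coeff = (-5)*(-4) - 2*1 = 20 - 2 = 18
e23 coeff = (-3)*(-4) - 2*(-2) = 12 - (-4) = 16
uv = -7 + 13*e12 + 18*e13 + 16*e23


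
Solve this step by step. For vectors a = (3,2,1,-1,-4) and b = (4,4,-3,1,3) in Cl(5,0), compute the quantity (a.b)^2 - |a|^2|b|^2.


a . b = 3*4 + 2*4 + 1*(-3) + (-1)*1 + (-4)*3
= 12 + 8 + (-3) + (-1) + (-12) = 4
|a|^2 = 3^2 + 2^2 + 1^2 + (-1)^2 + (-4)^2 = 31
|b|^2 = 4^2 + 4^2 + (-3)^2 + 1^2 + 3^2 = 51
(a.b)^2 = 4^2 = 16
|a|^2 * |b|^2 = 31 * 51 = 1581
Result = 16 - 1581 = -1565


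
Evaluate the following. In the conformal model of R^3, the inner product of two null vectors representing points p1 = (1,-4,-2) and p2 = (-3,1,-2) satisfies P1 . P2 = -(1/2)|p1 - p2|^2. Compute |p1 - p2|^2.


p1 - p2 = (4, -5, 0)
|p1 - p2|^2 = 4^2 + (-5)^2 + 0^2
= 16 + 25 + 0
= 41


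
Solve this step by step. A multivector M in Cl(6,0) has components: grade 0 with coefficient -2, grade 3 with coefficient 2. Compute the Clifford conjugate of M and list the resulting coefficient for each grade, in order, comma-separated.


Clifford conjugate sign for grade k: (-1)^(k(k+1)/2)
Grade 0: (-1)^(0*1/2) = (-1)^0 = 1, coeff -2 -> -2
Grade 3: (-1)^(3*4/2) = (-1)^6 = 1, coeff 2 -> 2
Conjugated coefficients: -2, 2


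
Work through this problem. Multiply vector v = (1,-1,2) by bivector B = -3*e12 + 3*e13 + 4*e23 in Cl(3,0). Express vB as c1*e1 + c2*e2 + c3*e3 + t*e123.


vB has grade-1 (vector) and grade-3 (trivector) parts: vB = (v _| B) + (v ^ B).
Vector part <vB>_1:
  e1: -v2*b12 - v3*b13 = -(-1)*(-3) - (2)*(3) = -9
  e2: v1*b12 - v3*b23 = (1)*(-3) - (2)*(4) = -11
  e3: v1*b13 + v2*b23 = (1)*(3) + (-1)*(4) = -1
Trivector part <vB>_3:
  e123: v1*b23 - v2*b13 + v3*b12 = (1)*(4) - (-1)*(3) + (2)*(-3) = 1
vB = -9*e1 - 11*e2 - 1*e3 + 1*e123


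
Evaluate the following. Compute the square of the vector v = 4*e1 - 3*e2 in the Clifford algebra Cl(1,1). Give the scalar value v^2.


v^2 = sum of c_i^2 * e_i^2
Positive signature terms (e_i^2 = +1): 4^2 = 16
Negative signature terms (e_j^2 = -1): (-3)^2 = 9
v^2 = 16 - 9 = 7


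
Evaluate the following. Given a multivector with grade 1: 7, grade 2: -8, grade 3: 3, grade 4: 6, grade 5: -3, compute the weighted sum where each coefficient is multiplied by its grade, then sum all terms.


Grade-weighted sum = sum of grade_k * coefficient_k
1*7 = 7
2*(-8) = -16
3*3 = 9
4*6 = 24
5*(-3) = -15
Total = 7 + (-16) + 9 + 24 + (-15) = 9


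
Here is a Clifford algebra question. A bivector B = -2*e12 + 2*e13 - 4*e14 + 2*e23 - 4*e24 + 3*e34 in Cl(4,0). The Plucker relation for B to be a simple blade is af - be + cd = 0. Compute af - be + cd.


Plucker relation: af - be + cd
a*f = (-2)*3 = -6
b*e = 2*(-4) = -8
c*d = (-4)*2 = -8
af - be + cd = -6 - (-8) + (-8)
= -6


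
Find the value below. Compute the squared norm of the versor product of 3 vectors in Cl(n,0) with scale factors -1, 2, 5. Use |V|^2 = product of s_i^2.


Each vector v_i has |v_i|^2 = s_i^2
Squared scales: (-1)^2 = 1, 2^2 = 4, 5^2 = 25
|V|^2 = 1 * 4 * 25
= 100


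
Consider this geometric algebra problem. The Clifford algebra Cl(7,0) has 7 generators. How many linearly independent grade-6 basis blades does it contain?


Number of grade-k basis blades in Cl(p,q) with n = p + q is C(n, k).
n = 7 + 0 = 7
C(7, 6) = 7! / (6! * 1!)
= 5040 / (720 * 1)
= 7


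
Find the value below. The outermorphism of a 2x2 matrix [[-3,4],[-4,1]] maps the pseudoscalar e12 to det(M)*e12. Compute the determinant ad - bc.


The outermorphism of a linear map f sends e1^e2 to f(e1)^f(e2).
f(e1) = -3*e1 - 4*e2
f(e2) = 4*e1 + 1*e2
f(e1) ^ f(e2) = (-3*e1 - 4*e2) ^ (4*e1 + 1*e2)
= (-3)*1*e12 + (-4)*4*e21
= (-3 - (-16))*e12
= 13*e12
Coefficient = 13


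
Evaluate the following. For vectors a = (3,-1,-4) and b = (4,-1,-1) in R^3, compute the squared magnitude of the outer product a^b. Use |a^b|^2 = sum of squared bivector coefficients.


a wedge b = (a1*b2 - a2*b1)*e12 + (a1*b3 - a3*b1)*e13 + (a2*b3 - a3*b2)*e23
e12 coeff: 3*(-1) - (-1)*4 = -3 - (-4) = 1
e13 coeff: 3*(-1) - (-4)*4 = -3 - (-16) = 13
e23 coeff: (-1)*(-1) - (-4)*(-1) = 1 - 4 = -3
|a wedge b|^2 = 1^2 + 13^2 + (-3)^2
= 1 + 169 + 9
= 179


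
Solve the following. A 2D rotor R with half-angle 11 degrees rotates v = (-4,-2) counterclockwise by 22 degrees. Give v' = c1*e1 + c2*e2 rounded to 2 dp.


Rotor R = cos(11deg) - sin(11deg)*e12
Rotation angle theta = 2 * 11 = 22 degrees
v' = R*v*~R rotates v by theta.
cos(22deg) = 0.9272, sin(22deg) = 0.3746
v'_1 = -4*cos(22deg) - (-2)*sin(22deg)
= -4*0.9272 - (-2)*0.3746
= -2.96
v'_2 = -4*sin(22deg) + (-2)*cos(22deg)
= -4*0.3746 + (-2)*0.9272
= -3.35
v' = -2.96*e1 - 3.35*e2


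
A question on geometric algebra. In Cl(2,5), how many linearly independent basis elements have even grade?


Even subalgebra dimension = 2^(n-1)
n = 2 + 5 = 7
2^(7 - 1) = 2^6 = 64
Verification: sum of C(7,k) for even k = 1 + 21 + 35 + 7 = 64
Result = 64


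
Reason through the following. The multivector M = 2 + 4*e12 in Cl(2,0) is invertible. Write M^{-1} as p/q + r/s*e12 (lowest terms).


M = 2 + 4*e12, where e12^2 = -1.
Since M commutes with its reverse ~M = a - b*e12, M * ~M = a^2 - b^2*e12^2 = a^2 + b^2.
So M^{-1} = ~M / (a^2 + b^2) = (a - b*e12)/(a^2 + b^2).
a^2 + b^2 = 4 + 16 = 20
Scalar part = 2/20 = 1/10
Bivector coeff = -4/20 = -1/5
M^{-1} = 1/10 - 1/5*e12


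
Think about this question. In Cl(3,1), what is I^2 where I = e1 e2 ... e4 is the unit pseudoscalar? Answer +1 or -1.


The pseudoscalar I = e1...e_n (product of all n generators) of Cl(p,q) satisfies I^2 = (-1)^(q + n(n-1)/2).
p = 3, q = 1, n = p + q = 4
n(n-1)/2 = 4 * 3 / 2 = 6
Exponent = q + n(n-1)/2 = 1 + 6 = 7
I^2 = (-1)^7 = -1


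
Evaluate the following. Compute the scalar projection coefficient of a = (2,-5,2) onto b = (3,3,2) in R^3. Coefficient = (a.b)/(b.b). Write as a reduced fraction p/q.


Projection coefficient = (a . b) / (b . b)
a . b = 2*3 + (-5)*3 + 2*2
= 6 + (-15) + 4 = -5
b . b = 3^2 + 3^2 + 2^2
= 9 + 9 + 4 = 22
Coefficient = -5/22
In lowest terms: -5/22


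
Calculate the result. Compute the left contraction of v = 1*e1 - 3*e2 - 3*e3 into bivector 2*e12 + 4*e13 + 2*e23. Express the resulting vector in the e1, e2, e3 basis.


Left contraction v _| B = <vB>_1 (grade-1 part of the geometric product vB).
Using e1_|e12 = e2, e2_|e12 = -e1, e1_|e13 = e3, e3_|e13 = -e1, e2_|e23 = e3, e3_|e23 = -e2:
e1 coeff: -v2*b12 - v3*b13 = -(-3)*(2) - (-3)*(4) = 18
e2 coeff: v1*b12 - v3*b23 = (1)*(2) - (-3)*(2) = 8
e3 coeff: v1*b13 + v2*b23 = (1)*(4) + (-3)*(2) = -2
v _| B = 18*e1 + 8*e2 - 2*e3


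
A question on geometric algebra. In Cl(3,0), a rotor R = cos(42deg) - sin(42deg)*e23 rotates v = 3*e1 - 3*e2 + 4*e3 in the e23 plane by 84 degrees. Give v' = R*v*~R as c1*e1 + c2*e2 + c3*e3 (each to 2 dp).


Rotor R = cos(42deg) - sin(42deg)*e23
Rotation angle theta = 2 * 42 = 84 degrees in the e23 plane (e2 -> e3).
The component perpendicular to the plane (e1) is invariant: v'_1 = v1 = 3.00
cos(84deg) = 0.1045, sin(84deg) = 0.9945
v'_2 = v2*cos(theta) - v3*sin(theta) = -3*0.1045 - 4*0.9945 = -4.29
v'_3 = v2*sin(theta) + v3*cos(theta) = -3*0.9945 + 4*0.1045 = -2.57
v' = 3.00*e1 - 4.29*e2 - 2.57*e3


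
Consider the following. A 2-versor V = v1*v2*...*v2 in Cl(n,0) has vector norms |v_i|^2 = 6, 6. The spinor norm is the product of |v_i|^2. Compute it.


Spinor norm N(V) = |v1|^2 * |v2|^2 * ... * |v2|^2
= 6 * 6
Running product: 6, 36
N(V) = 36


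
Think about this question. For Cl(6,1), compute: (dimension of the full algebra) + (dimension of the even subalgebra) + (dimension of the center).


n = 6 + 1 = 7
Total dim = 2^7 = 128
Even subalgebra dim = 2^6 = 64
n is odd, so center dim = 2
Sum = 128 + 64 + 2 = 194


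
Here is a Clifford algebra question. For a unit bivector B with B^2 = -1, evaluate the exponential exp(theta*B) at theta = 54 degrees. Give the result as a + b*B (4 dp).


For a unit bivector B with B^2 = -1, the exponential series gives
e^(theta*B) = cos(theta) + sin(theta)*B (the GA analogue of Euler's formula).
theta = 54 degrees = 0.942478 rad
cos(54 deg) = 0.5878
sin(54 deg) = 0.8090
exp(theta*B) = 0.5878 + 0.8090*B
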